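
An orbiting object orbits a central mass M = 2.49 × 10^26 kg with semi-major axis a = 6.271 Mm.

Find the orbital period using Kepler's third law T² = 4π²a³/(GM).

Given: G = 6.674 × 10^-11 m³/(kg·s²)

Convert to SI: a = 6.271 Mm = 6.271e+06 m.
GM = G · M = 6.674e-11 · 2.49e+26 = 1.66183e+16 m³/s².
Kepler's third law: T = 2π √(a³ / GM).
Substituting a = 6.271e+06 m and GM = 1.66183e+16 m³/s²:
T = 2π √((6.271e+06)³ / 1.66183e+16) s
T ≈ 765.4 s = 12.76 minutes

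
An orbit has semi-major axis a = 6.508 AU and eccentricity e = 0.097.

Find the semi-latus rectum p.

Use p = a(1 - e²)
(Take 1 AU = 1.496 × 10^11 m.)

Convert to SI: a = 6.508 AU = 9.73597e+11 m.
p = a (1 − e²).
p = 9.73597e+11 · (1 − (0.097)²) = 9.73597e+11 · 0.990591 ≈ 9.644e+11 m = 6.447 AU.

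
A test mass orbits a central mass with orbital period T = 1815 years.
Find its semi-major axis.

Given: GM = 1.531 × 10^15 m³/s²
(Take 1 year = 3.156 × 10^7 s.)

Convert to SI: T = 1815 years = 5.72814e+10 s.
Invert Kepler's third law: a = (GM · T² / (4π²))^(1/3).
Substituting T = 5.72814e+10 s and GM = 1.531e+15 m³/s²:
a = (1.531e+15 · (5.72814e+10)² / (4π²))^(1/3) m
a ≈ 5.03e+11 m = 503 Gm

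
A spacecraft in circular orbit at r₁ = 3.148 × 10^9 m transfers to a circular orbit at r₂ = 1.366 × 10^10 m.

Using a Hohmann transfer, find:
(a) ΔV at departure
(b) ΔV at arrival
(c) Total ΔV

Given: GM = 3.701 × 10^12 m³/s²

Transfer semi-major axis: a_t = (r₁ + r₂)/2 = (3.148e+09 + 1.366e+10)/2 = 8.404e+09 m.
Circular speeds: v₁ = √(GM/r₁) = 34.288 m/s, v₂ = √(GM/r₂) = 16.4602 m/s.
Transfer speeds (vis-viva v² = GM(2/r − 1/a_t)): v₁ᵗ = 43.7144 m/s, v₂ᵗ = 10.0742 m/s.
(a) ΔV₁ = |v₁ᵗ − v₁| ≈ 9.426 m/s = 9.426 m/s.
(b) ΔV₂ = |v₂ − v₂ᵗ| ≈ 6.386 m/s = 6.386 m/s.
(c) ΔV_total = ΔV₁ + ΔV₂ ≈ 15.81 m/s = 15.81 m/s.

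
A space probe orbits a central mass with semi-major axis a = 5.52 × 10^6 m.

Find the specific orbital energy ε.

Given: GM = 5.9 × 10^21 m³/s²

ε = −GM / (2a).
ε = −5.9e+21 / (2 · 5.52e+06) J/kg ≈ -5.344e+14 J/kg = -5.344e+05 GJ/kg.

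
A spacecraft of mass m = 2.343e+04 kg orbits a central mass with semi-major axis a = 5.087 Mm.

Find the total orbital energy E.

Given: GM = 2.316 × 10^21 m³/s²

Convert to SI: a = 5.087 Mm = 5.087e+06 m.
E = −GMm / (2a).
E = −2.316e+21 · 2.343e+04 / (2 · 5.087e+06) J ≈ -5.334e+18 J = -5.334 EJ.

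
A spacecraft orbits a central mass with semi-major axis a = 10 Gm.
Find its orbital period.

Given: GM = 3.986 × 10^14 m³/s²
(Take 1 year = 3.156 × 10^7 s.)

Convert to SI: a = 10 Gm = 1e+10 m.
Kepler's third law: T = 2π √(a³ / GM).
Substituting a = 1e+10 m and GM = 3.986e+14 m³/s²:
T = 2π √((1e+10)³ / 3.986e+14) s
T ≈ 3.147e+08 s = 9.972 years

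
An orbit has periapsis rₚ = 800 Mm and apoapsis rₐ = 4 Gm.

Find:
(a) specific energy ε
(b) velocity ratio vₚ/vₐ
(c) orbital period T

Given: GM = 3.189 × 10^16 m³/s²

Convert to SI: rₚ = 800 Mm = 8e+08 m; rₐ = 4 Gm = 4e+09 m.
(a) With a = (rₚ + rₐ)/2 = 2.4e+09 m, ε = −GM/(2a) = −3.189e+16/(2 · 2.4e+09) J/kg ≈ -6.644e+06 J/kg
(b) Conservation of angular momentum (rₚvₚ = rₐvₐ) gives vₚ/vₐ = rₐ/rₚ = 4e+09/8e+08 ≈ 5
(c) With a = (rₚ + rₐ)/2 = 2.4e+09 m, T = 2π √(a³/GM) = 2π √((2.4e+09)³/3.189e+16) s ≈ 4.137e+06 s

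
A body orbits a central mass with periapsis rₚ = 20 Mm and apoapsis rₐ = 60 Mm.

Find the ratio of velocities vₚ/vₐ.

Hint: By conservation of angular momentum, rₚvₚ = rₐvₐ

Convert to SI: rₚ = 20 Mm = 2e+07 m; rₐ = 60 Mm = 6e+07 m.
Conservation of angular momentum gives rₚvₚ = rₐvₐ, so vₚ/vₐ = rₐ/rₚ.
vₚ/vₐ = 6e+07 / 2e+07 ≈ 3.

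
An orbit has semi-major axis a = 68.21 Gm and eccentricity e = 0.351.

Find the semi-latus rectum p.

Convert to SI: a = 68.21 Gm = 6.821e+10 m.
p = a (1 − e²).
p = 6.821e+10 · (1 − (0.351)²) = 6.821e+10 · 0.876799 ≈ 5.981e+10 m = 59.81 Gm.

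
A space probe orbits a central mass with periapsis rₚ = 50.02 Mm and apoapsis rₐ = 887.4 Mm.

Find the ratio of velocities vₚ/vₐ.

Convert to SI: rₚ = 50.02 Mm = 5.002e+07 m; rₐ = 887.4 Mm = 8.874e+08 m.
Conservation of angular momentum gives rₚvₚ = rₐvₐ, so vₚ/vₐ = rₐ/rₚ.
vₚ/vₐ = 8.874e+08 / 5.002e+07 ≈ 17.74.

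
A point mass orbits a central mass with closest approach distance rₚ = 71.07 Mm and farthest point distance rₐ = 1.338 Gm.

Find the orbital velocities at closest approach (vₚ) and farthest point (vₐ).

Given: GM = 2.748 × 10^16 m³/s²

Convert to SI: rₚ = 71.07 Mm = 7.107e+07 m; rₐ = 1.338 Gm = 1.338e+09 m.
Use the vis-viva equation v² = GM(2/r − 1/a) with a = (rₚ + rₐ)/2 = (7.107e+07 + 1.338e+09)/2 = 7.04535e+08 m.
vₚ = √(GM · (2/rₚ − 1/a)) = √(2.748e+16 · (2/7.107e+07 − 1/7.04535e+08)) m/s ≈ 2.71e+04 m/s = 27.1 km/s.
vₐ = √(GM · (2/rₐ − 1/a)) = √(2.748e+16 · (2/1.338e+09 − 1/7.04535e+08)) m/s ≈ 1439 m/s = 1.439 km/s.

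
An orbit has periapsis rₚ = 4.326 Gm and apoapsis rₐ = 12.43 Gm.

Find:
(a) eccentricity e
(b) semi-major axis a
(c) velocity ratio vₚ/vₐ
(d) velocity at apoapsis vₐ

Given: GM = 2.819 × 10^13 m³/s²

Convert to SI: rₚ = 4.326 Gm = 4.326e+09 m; rₐ = 12.43 Gm = 1.243e+10 m.
(a) e = (rₐ − rₚ)/(rₐ + rₚ) = (1.243e+10 − 4.326e+09)/(1.243e+10 + 4.326e+09) ≈ 0.4836
(b) a = (rₚ + rₐ)/2 = (4.326e+09 + 1.243e+10)/2 ≈ 8.378e+09 m
(c) Conservation of angular momentum (rₚvₚ = rₐvₐ) gives vₚ/vₐ = rₐ/rₚ = 1.243e+10/4.326e+09 ≈ 2.873
(d) With a = (rₚ + rₐ)/2 = 8.378e+09 m, vₐ = √(GM (2/rₐ − 1/a)) = √(2.819e+13 · (2/1.243e+10 − 1/8.378e+09)) m/s ≈ 34.22 m/s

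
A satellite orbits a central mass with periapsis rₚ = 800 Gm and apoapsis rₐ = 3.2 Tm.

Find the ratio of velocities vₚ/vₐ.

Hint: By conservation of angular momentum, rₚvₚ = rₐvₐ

Convert to SI: rₚ = 800 Gm = 8e+11 m; rₐ = 3.2 Tm = 3.2e+12 m.
Conservation of angular momentum gives rₚvₚ = rₐvₐ, so vₚ/vₐ = rₐ/rₚ.
vₚ/vₐ = 3.2e+12 / 8e+11 ≈ 4.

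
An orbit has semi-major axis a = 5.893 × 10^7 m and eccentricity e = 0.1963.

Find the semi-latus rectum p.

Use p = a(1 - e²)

p = a (1 − e²).
p = 5.893e+07 · (1 − (0.1963)²) = 5.893e+07 · 0.961466 ≈ 5.666e+07 m = 5.666 × 10^7 m.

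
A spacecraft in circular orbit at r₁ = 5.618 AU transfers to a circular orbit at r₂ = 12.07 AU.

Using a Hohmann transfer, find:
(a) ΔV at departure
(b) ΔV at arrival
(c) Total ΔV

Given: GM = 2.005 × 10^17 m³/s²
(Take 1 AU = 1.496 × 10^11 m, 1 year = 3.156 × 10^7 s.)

Convert to SI: r₁ = 5.618 AU = 8.40453e+11 m; r₂ = 12.07 AU = 1.80567e+12 m.
Transfer semi-major axis: a_t = (r₁ + r₂)/2 = (8.40453e+11 + 1.80567e+12)/2 = 1.32306e+12 m.
Circular speeds: v₁ = √(GM/r₁) = 488.428 m/s, v₂ = √(GM/r₂) = 333.225 m/s.
Transfer speeds (vis-viva v² = GM(2/r − 1/a_t)): v₁ᵗ = 570.597 m/s, v₂ᵗ = 265.585 m/s.
(a) ΔV₁ = |v₁ᵗ − v₁| ≈ 82.17 m/s = 0.01733 AU/year.
(b) ΔV₂ = |v₂ − v₂ᵗ| ≈ 67.64 m/s = 0.01427 AU/year.
(c) ΔV_total = ΔV₁ + ΔV₂ ≈ 149.8 m/s = 0.0316 AU/year.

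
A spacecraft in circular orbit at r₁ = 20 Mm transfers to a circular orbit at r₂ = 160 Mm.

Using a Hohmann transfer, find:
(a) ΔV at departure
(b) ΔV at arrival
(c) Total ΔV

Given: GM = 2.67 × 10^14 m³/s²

Convert to SI: r₁ = 20 Mm = 2e+07 m; r₂ = 160 Mm = 1.6e+08 m.
Transfer semi-major axis: a_t = (r₁ + r₂)/2 = (2e+07 + 1.6e+08)/2 = 9e+07 m.
Circular speeds: v₁ = √(GM/r₁) = 3653.77 m/s, v₂ = √(GM/r₂) = 1291.8 m/s.
Transfer speeds (vis-viva v² = GM(2/r − 1/a_t)): v₁ᵗ = 4871.69 m/s, v₂ᵗ = 608.961 m/s.
(a) ΔV₁ = |v₁ᵗ − v₁| ≈ 1218 m/s = 1.218 km/s.
(b) ΔV₂ = |v₂ − v₂ᵗ| ≈ 682.8 m/s = 682.8 m/s.
(c) ΔV_total = ΔV₁ + ΔV₂ ≈ 1901 m/s = 1.901 km/s.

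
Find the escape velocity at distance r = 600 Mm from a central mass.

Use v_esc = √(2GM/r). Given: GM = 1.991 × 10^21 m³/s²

Convert to SI: r = 600 Mm = 6e+08 m.
Escape velocity comes from setting total energy to zero: ½v² − GM/r = 0 ⇒ v_esc = √(2GM / r).
v_esc = √(2 · 1.991e+21 / 6e+08) m/s ≈ 2.576e+06 m/s = 2576 km/s.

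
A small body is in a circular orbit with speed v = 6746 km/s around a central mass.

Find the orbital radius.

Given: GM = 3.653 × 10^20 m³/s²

Convert to SI: v = 6746 km/s = 6.746e+06 m/s.
For a circular orbit, v² = GM / r, so r = GM / v².
r = 3.653e+20 / (6.746e+06)² m ≈ 8.027e+06 m = 8.027 × 10^6 m.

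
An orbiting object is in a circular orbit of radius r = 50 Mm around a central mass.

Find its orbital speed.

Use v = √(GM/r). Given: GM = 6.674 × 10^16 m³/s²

Convert to SI: r = 50 Mm = 5e+07 m.
For a circular orbit, gravity supplies the centripetal force, so v = √(GM / r).
v = √(6.674e+16 / 5e+07) m/s ≈ 3.653e+04 m/s = 36.53 km/s.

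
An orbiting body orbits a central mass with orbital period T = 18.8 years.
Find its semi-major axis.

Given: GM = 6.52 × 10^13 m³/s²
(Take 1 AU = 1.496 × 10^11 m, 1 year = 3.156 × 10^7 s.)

Convert to SI: T = 18.8 years = 5.93328e+08 s.
Invert Kepler's third law: a = (GM · T² / (4π²))^(1/3).
Substituting T = 5.93328e+08 s and GM = 6.52e+13 m³/s²:
a = (6.52e+13 · (5.93328e+08)² / (4π²))^(1/3) m
a ≈ 8.346e+09 m = 0.05579 AU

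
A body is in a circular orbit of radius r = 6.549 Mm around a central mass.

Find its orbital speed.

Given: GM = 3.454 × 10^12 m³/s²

Convert to SI: r = 6.549 Mm = 6.549e+06 m.
For a circular orbit, gravity supplies the centripetal force, so v = √(GM / r).
v = √(3.454e+12 / 6.549e+06) m/s ≈ 726.2 m/s = 726.2 m/s.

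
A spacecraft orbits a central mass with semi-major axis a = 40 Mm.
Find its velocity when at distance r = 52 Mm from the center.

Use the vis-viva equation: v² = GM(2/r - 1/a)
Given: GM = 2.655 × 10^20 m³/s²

Convert to SI: a = 40 Mm = 4e+07 m; r = 52 Mm = 5.2e+07 m.
Vis-viva: v = √(GM · (2/r − 1/a)).
2/r − 1/a = 2/5.2e+07 − 1/4e+07 = 1.34615e-08 m⁻¹.
v = √(2.655e+20 · 1.34615e-08) m/s ≈ 1.891e+06 m/s = 1891 km/s.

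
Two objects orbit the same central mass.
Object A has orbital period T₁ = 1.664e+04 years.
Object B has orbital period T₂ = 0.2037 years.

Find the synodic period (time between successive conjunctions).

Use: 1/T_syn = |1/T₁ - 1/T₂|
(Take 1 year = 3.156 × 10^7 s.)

Convert to SI: T₁ = 1.664e+04 years = 5.25158e+11 s; T₂ = 0.2037 years = 6.42877e+06 s.
T_syn = |T₁ · T₂ / (T₁ − T₂)|.
T_syn = |5.25158e+11 · 6.42877e+06 / (5.25158e+11 − 6.42877e+06)| s ≈ 6.429e+06 s = 0.2037 years.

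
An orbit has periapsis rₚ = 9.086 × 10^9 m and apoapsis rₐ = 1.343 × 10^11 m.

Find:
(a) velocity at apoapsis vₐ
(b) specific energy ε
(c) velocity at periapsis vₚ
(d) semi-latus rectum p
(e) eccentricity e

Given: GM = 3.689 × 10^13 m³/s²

(a) With a = (rₚ + rₐ)/2 = 7.1693e+10 m, vₐ = √(GM (2/rₐ − 1/a)) = √(3.689e+13 · (2/1.343e+11 − 1/7.1693e+10)) m/s ≈ 5.9 m/s
(b) With a = (rₚ + rₐ)/2 = 7.1693e+10 m, ε = −GM/(2a) = −3.689e+13/(2 · 7.1693e+10) J/kg ≈ -257.3 J/kg
(c) With a = (rₚ + rₐ)/2 = 7.1693e+10 m, vₚ = √(GM (2/rₚ − 1/a)) = √(3.689e+13 · (2/9.086e+09 − 1/7.1693e+10)) m/s ≈ 87.21 m/s
(d) From a = (rₚ + rₐ)/2 = 7.1693e+10 m and e = (rₐ − rₚ)/(rₐ + rₚ) = 0.873265, p = a(1 − e²) = 7.1693e+10 · (1 − (0.873265)²) ≈ 1.702e+10 m
(e) e = (rₐ − rₚ)/(rₐ + rₚ) = (1.343e+11 − 9.086e+09)/(1.343e+11 + 9.086e+09) ≈ 0.8733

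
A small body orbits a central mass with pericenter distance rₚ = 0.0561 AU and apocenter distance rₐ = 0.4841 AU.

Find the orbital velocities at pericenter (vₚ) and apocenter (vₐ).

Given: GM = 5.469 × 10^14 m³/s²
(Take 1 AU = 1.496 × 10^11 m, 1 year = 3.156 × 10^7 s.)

Convert to SI: rₚ = 0.0561 AU = 8.39256e+09 m; rₐ = 0.4841 AU = 7.24214e+10 m.
Use the vis-viva equation v² = GM(2/r − 1/a) with a = (rₚ + rₐ)/2 = (8.39256e+09 + 7.24214e+10)/2 = 4.0407e+10 m.
vₚ = √(GM · (2/rₚ − 1/a)) = √(5.469e+14 · (2/8.39256e+09 − 1/4.0407e+10)) m/s ≈ 341.8 m/s = 0.0721 AU/year.
vₐ = √(GM · (2/rₐ − 1/a)) = √(5.469e+14 · (2/7.24214e+10 − 1/4.0407e+10)) m/s ≈ 39.6 m/s = 0.008355 AU/year.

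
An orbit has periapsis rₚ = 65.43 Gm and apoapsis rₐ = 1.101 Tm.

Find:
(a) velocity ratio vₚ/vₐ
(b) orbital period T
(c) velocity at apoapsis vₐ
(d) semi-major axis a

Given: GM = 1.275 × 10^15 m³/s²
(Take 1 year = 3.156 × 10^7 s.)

Convert to SI: rₚ = 65.43 Gm = 6.543e+10 m; rₐ = 1.101 Tm = 1.101e+12 m.
(a) Conservation of angular momentum (rₚvₚ = rₐvₐ) gives vₚ/vₐ = rₐ/rₚ = 1.101e+12/6.543e+10 ≈ 16.83
(b) With a = (rₚ + rₐ)/2 = 5.83215e+11 m, T = 2π √(a³/GM) = 2π √((5.83215e+11)³/1.275e+15) s ≈ 7.837e+10 s
(c) With a = (rₚ + rₐ)/2 = 5.83215e+11 m, vₐ = √(GM (2/rₐ − 1/a)) = √(1.275e+15 · (2/1.101e+12 − 1/5.83215e+11)) m/s ≈ 11.4 m/s
(d) a = (rₚ + rₐ)/2 = (6.543e+10 + 1.101e+12)/2 ≈ 5.832e+11 m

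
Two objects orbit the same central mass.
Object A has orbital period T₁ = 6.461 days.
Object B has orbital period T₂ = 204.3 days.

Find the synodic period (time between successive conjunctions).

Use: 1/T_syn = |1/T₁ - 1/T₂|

Convert to SI: T₁ = 6.461 days = 558230 s; T₂ = 204.3 days = 1.76515e+07 s.
T_syn = |T₁ · T₂ / (T₁ − T₂)|.
T_syn = |558230 · 1.76515e+07 / (558230 − 1.76515e+07)| s ≈ 5.765e+05 s = 6.672 days.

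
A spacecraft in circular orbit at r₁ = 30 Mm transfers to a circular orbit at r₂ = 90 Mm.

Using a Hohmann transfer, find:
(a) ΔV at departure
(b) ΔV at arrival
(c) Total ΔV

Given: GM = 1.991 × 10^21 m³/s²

Convert to SI: r₁ = 30 Mm = 3e+07 m; r₂ = 90 Mm = 9e+07 m.
Transfer semi-major axis: a_t = (r₁ + r₂)/2 = (3e+07 + 9e+07)/2 = 6e+07 m.
Circular speeds: v₁ = √(GM/r₁) = 8.14657e+06 m/s, v₂ = √(GM/r₂) = 4.70343e+06 m/s.
Transfer speeds (vis-viva v² = GM(2/r − 1/a_t)): v₁ᵗ = 9.97747e+06 m/s, v₂ᵗ = 3.32582e+06 m/s.
(a) ΔV₁ = |v₁ᵗ − v₁| ≈ 1.831e+06 m/s = 1831 km/s.
(b) ΔV₂ = |v₂ − v₂ᵗ| ≈ 1.378e+06 m/s = 1378 km/s.
(c) ΔV_total = ΔV₁ + ΔV₂ ≈ 3.209e+06 m/s = 3209 km/s.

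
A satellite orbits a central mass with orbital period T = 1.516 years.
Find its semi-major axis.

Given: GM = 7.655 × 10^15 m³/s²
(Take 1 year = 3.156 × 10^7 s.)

Convert to SI: T = 1.516 years = 4.7845e+07 s.
Invert Kepler's third law: a = (GM · T² / (4π²))^(1/3).
Substituting T = 4.7845e+07 s and GM = 7.655e+15 m³/s²:
a = (7.655e+15 · (4.7845e+07)² / (4π²))^(1/3) m
a ≈ 7.628e+09 m = 7.628 × 10^9 m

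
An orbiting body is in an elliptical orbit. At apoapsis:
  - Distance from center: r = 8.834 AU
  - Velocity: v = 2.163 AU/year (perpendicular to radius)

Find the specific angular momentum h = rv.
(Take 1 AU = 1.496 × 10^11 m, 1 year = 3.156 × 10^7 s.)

Convert to SI: r = 8.834 AU = 1.32157e+12 m; v = 2.163 AU/year = 10253 m/s.
With v perpendicular to r, h = r · v.
h = 1.32157e+12 · 10253 m²/s ≈ 1.355e+16 m²/s.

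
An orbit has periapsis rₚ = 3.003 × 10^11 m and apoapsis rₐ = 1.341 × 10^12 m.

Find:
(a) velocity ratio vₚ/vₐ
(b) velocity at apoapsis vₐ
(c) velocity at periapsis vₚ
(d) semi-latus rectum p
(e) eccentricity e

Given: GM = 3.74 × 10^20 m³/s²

(a) Conservation of angular momentum (rₚvₚ = rₐvₐ) gives vₚ/vₐ = rₐ/rₚ = 1.341e+12/3.003e+11 ≈ 4.466
(b) With a = (rₚ + rₐ)/2 = 8.2065e+11 m, vₐ = √(GM (2/rₐ − 1/a)) = √(3.74e+20 · (2/1.341e+12 − 1/8.2065e+11)) m/s ≈ 1.01e+04 m/s
(c) With a = (rₚ + rₐ)/2 = 8.2065e+11 m, vₚ = √(GM (2/rₚ − 1/a)) = √(3.74e+20 · (2/3.003e+11 − 1/8.2065e+11)) m/s ≈ 4.511e+04 m/s
(d) From a = (rₚ + rₐ)/2 = 8.2065e+11 m and e = (rₐ − rₚ)/(rₐ + rₚ) = 0.634071, p = a(1 − e²) = 8.2065e+11 · (1 − (0.634071)²) ≈ 4.907e+11 m
(e) e = (rₐ − rₚ)/(rₐ + rₚ) = (1.341e+12 − 3.003e+11)/(1.341e+12 + 3.003e+11) ≈ 0.6341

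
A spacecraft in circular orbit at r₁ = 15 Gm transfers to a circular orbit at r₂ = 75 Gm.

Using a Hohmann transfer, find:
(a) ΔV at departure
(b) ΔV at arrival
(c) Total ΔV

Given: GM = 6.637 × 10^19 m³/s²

Convert to SI: r₁ = 15 Gm = 1.5e+10 m; r₂ = 75 Gm = 7.5e+10 m.
Transfer semi-major axis: a_t = (r₁ + r₂)/2 = (1.5e+10 + 7.5e+10)/2 = 4.5e+10 m.
Circular speeds: v₁ = √(GM/r₁) = 66518.2 m/s, v₂ = √(GM/r₂) = 29747.8 m/s.
Transfer speeds (vis-viva v² = GM(2/r − 1/a_t)): v₁ᵗ = 85874.6 m/s, v₂ᵗ = 17174.9 m/s.
(a) ΔV₁ = |v₁ᵗ − v₁| ≈ 1.936e+04 m/s = 19.36 km/s.
(b) ΔV₂ = |v₂ − v₂ᵗ| ≈ 1.257e+04 m/s = 12.57 km/s.
(c) ΔV_total = ΔV₁ + ΔV₂ ≈ 3.193e+04 m/s = 31.93 km/s.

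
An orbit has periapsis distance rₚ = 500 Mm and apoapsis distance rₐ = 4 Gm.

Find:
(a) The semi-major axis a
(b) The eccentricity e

Convert to SI: rₚ = 500 Mm = 5e+08 m; rₐ = 4 Gm = 4e+09 m.
(a) a = (rₚ + rₐ) / 2 = (5e+08 + 4e+09) / 2 ≈ 2.25e+09 m = 2.25 Gm.
(b) e = (rₐ − rₚ) / (rₐ + rₚ) = (4e+09 − 5e+08) / (4e+09 + 5e+08) ≈ 0.7778.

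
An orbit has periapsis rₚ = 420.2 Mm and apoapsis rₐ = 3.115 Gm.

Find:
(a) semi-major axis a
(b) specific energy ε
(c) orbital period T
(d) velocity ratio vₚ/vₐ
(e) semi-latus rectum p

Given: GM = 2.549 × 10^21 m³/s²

Convert to SI: rₚ = 420.2 Mm = 4.202e+08 m; rₐ = 3.115 Gm = 3.115e+09 m.
(a) a = (rₚ + rₐ)/2 = (4.202e+08 + 3.115e+09)/2 ≈ 1.768e+09 m
(b) With a = (rₚ + rₐ)/2 = 1.7676e+09 m, ε = −GM/(2a) = −2.549e+21/(2 · 1.7676e+09) J/kg ≈ -7.21e+11 J/kg
(c) With a = (rₚ + rₐ)/2 = 1.7676e+09 m, T = 2π √(a³/GM) = 2π √((1.7676e+09)³/2.549e+21) s ≈ 9248 s
(d) Conservation of angular momentum (rₚvₚ = rₐvₐ) gives vₚ/vₐ = rₐ/rₚ = 3.115e+09/4.202e+08 ≈ 7.413
(e) From a = (rₚ + rₐ)/2 = 1.7676e+09 m and e = (rₐ − rₚ)/(rₐ + rₚ) = 0.762277, p = a(1 − e²) = 1.7676e+09 · (1 − (0.762277)²) ≈ 7.405e+08 m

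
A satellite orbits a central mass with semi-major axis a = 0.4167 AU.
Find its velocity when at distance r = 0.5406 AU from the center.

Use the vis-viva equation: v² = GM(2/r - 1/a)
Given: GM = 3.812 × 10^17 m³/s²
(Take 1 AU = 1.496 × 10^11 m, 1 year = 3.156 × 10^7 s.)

Convert to SI: a = 0.4167 AU = 6.23383e+10 m; r = 0.5406 AU = 8.08738e+10 m.
Vis-viva: v = √(GM · (2/r − 1/a)).
2/r − 1/a = 2/8.08738e+10 − 1/6.23383e+10 = 8.6884e-12 m⁻¹.
v = √(3.812e+17 · 8.6884e-12) m/s ≈ 1820 m/s = 0.3839 AU/year.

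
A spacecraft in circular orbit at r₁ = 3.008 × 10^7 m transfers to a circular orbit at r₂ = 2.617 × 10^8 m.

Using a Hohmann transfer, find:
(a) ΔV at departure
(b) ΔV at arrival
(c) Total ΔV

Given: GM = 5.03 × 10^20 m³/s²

Transfer semi-major axis: a_t = (r₁ + r₂)/2 = (3.008e+07 + 2.617e+08)/2 = 1.4589e+08 m.
Circular speeds: v₁ = √(GM/r₁) = 4.08926e+06 m/s, v₂ = √(GM/r₂) = 1.38638e+06 m/s.
Transfer speeds (vis-viva v² = GM(2/r − 1/a_t)): v₁ᵗ = 5.47689e+06 m/s, v₂ᵗ = 629518 m/s.
(a) ΔV₁ = |v₁ᵗ − v₁| ≈ 1.388e+06 m/s = 1388 km/s.
(b) ΔV₂ = |v₂ − v₂ᵗ| ≈ 7.569e+05 m/s = 756.9 km/s.
(c) ΔV_total = ΔV₁ + ΔV₂ ≈ 2.144e+06 m/s = 2144 km/s.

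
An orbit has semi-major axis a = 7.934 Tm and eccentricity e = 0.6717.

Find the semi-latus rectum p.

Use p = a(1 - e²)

Convert to SI: a = 7.934 Tm = 7.934e+12 m.
p = a (1 − e²).
p = 7.934e+12 · (1 − (0.6717)²) = 7.934e+12 · 0.548819 ≈ 4.354e+12 m = 4.354 Tm.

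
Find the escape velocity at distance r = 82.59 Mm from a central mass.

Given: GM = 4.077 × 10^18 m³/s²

Convert to SI: r = 82.59 Mm = 8.259e+07 m.
Escape velocity comes from setting total energy to zero: ½v² − GM/r = 0 ⇒ v_esc = √(2GM / r).
v_esc = √(2 · 4.077e+18 / 8.259e+07) m/s ≈ 3.142e+05 m/s = 314.2 km/s.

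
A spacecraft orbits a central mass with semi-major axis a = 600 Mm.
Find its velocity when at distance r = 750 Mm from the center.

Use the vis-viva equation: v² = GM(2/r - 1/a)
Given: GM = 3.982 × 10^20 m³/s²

Convert to SI: a = 600 Mm = 6e+08 m; r = 750 Mm = 7.5e+08 m.
Vis-viva: v = √(GM · (2/r − 1/a)).
2/r − 1/a = 2/7.5e+08 − 1/6e+08 = 1e-09 m⁻¹.
v = √(3.982e+20 · 1e-09) m/s ≈ 6.31e+05 m/s = 631 km/s.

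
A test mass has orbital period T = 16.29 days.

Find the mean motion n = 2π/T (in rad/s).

Convert to SI: T = 16.29 days = 1.40746e+06 s.
n = 2π / T.
n = 2π / 1.40746e+06 s ≈ 4.464e-06 rad/s.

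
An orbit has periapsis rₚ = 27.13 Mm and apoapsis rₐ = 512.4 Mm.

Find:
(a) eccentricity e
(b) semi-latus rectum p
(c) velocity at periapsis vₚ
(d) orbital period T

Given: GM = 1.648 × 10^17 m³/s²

Convert to SI: rₚ = 27.13 Mm = 2.713e+07 m; rₐ = 512.4 Mm = 5.124e+08 m.
(a) e = (rₐ − rₚ)/(rₐ + rₚ) = (5.124e+08 − 2.713e+07)/(5.124e+08 + 2.713e+07) ≈ 0.8994
(b) From a = (rₚ + rₐ)/2 = 2.69765e+08 m and e = (rₐ − rₚ)/(rₐ + rₚ) = 0.899431, p = a(1 − e²) = 2.69765e+08 · (1 − (0.899431)²) ≈ 5.153e+07 m
(c) With a = (rₚ + rₐ)/2 = 2.69765e+08 m, vₚ = √(GM (2/rₚ − 1/a)) = √(1.648e+17 · (2/2.713e+07 − 1/2.69765e+08)) m/s ≈ 1.074e+05 m/s
(d) With a = (rₚ + rₐ)/2 = 2.69765e+08 m, T = 2π √(a³/GM) = 2π √((2.69765e+08)³/1.648e+17) s ≈ 6.858e+04 s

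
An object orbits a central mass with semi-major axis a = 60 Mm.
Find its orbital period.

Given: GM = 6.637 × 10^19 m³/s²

Convert to SI: a = 60 Mm = 6e+07 m.
Kepler's third law: T = 2π √(a³ / GM).
Substituting a = 6e+07 m and GM = 6.637e+19 m³/s²:
T = 2π √((6e+07)³ / 6.637e+19) s
T ≈ 358.4 s = 5.974 minutes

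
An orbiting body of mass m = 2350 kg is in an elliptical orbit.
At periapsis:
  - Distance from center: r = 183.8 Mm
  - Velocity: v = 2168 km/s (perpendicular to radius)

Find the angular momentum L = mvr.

Convert to SI: r = 183.8 Mm = 1.838e+08 m; v = 2168 km/s = 2.168e+06 m/s.
Since v is perpendicular to r, L = m · v · r.
L = 2350 · 2.168e+06 · 1.838e+08 kg·m²/s ≈ 9.364e+17 kg·m²/s.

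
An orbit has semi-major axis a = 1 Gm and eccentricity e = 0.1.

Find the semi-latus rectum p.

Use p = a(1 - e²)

Convert to SI: a = 1 Gm = 1e+09 m.
p = a (1 − e²).
p = 1e+09 · (1 − (0.1)²) = 1e+09 · 0.99 ≈ 9.9e+08 m = 990 Mm.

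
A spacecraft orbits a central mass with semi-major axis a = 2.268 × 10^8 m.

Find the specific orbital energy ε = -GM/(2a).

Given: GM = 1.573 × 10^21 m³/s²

ε = −GM / (2a).
ε = −1.573e+21 / (2 · 2.268e+08) J/kg ≈ -3.468e+12 J/kg = -3468 GJ/kg.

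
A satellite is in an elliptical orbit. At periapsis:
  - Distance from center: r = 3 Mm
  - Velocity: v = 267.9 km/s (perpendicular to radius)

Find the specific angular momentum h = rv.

Convert to SI: r = 3 Mm = 3e+06 m; v = 267.9 km/s = 267900 m/s.
With v perpendicular to r, h = r · v.
h = 3e+06 · 267900 m²/s ≈ 8.037e+11 m²/s.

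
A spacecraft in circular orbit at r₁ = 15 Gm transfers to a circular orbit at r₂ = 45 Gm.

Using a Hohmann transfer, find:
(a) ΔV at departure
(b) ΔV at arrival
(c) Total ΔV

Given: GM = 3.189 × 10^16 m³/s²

Convert to SI: r₁ = 15 Gm = 1.5e+10 m; r₂ = 45 Gm = 4.5e+10 m.
Transfer semi-major axis: a_t = (r₁ + r₂)/2 = (1.5e+10 + 4.5e+10)/2 = 3e+10 m.
Circular speeds: v₁ = √(GM/r₁) = 1458.08 m/s, v₂ = √(GM/r₂) = 841.823 m/s.
Transfer speeds (vis-viva v² = GM(2/r − 1/a_t)): v₁ᵗ = 1785.78 m/s, v₂ᵗ = 595.259 m/s.
(a) ΔV₁ = |v₁ᵗ − v₁| ≈ 327.7 m/s = 327.7 m/s.
(b) ΔV₂ = |v₂ − v₂ᵗ| ≈ 246.6 m/s = 246.6 m/s.
(c) ΔV_total = ΔV₁ + ΔV₂ ≈ 574.3 m/s = 574.3 m/s.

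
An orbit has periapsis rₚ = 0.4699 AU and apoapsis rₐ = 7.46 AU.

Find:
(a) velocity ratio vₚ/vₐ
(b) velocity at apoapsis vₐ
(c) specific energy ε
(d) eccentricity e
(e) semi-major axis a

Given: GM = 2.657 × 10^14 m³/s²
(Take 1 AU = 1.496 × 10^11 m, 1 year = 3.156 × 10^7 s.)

Convert to SI: rₚ = 0.4699 AU = 7.0297e+10 m; rₐ = 7.46 AU = 1.11602e+12 m.
(a) Conservation of angular momentum (rₚvₚ = rₐvₐ) gives vₚ/vₐ = rₐ/rₚ = 1.11602e+12/7.0297e+10 ≈ 15.88
(b) With a = (rₚ + rₐ)/2 = 5.93157e+11 m, vₐ = √(GM (2/rₐ − 1/a)) = √(2.657e+14 · (2/1.11602e+12 − 1/5.93157e+11)) m/s ≈ 5.312 m/s
(c) With a = (rₚ + rₐ)/2 = 5.93157e+11 m, ε = −GM/(2a) = −2.657e+14/(2 · 5.93157e+11) J/kg ≈ -224 J/kg
(d) e = (rₐ − rₚ)/(rₐ + rₚ) = (1.11602e+12 − 7.0297e+10)/(1.11602e+12 + 7.0297e+10) ≈ 0.8815
(e) a = (rₚ + rₐ)/2 = (7.0297e+10 + 1.11602e+12)/2 ≈ 5.932e+11 m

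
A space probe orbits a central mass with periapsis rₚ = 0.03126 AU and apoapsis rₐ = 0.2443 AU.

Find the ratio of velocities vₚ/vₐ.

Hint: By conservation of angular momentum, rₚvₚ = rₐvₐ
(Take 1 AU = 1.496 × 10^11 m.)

Convert to SI: rₚ = 0.03126 AU = 4.6765e+09 m; rₐ = 0.2443 AU = 3.65473e+10 m.
Conservation of angular momentum gives rₚvₚ = rₐvₐ, so vₚ/vₐ = rₐ/rₚ.
vₚ/vₐ = 3.65473e+10 / 4.6765e+09 ≈ 7.815.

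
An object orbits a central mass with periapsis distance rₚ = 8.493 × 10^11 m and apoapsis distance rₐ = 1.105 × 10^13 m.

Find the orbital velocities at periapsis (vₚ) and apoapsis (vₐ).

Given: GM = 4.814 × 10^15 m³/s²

Use the vis-viva equation v² = GM(2/r − 1/a) with a = (rₚ + rₐ)/2 = (8.493e+11 + 1.105e+13)/2 = 5.94965e+12 m.
vₚ = √(GM · (2/rₚ − 1/a)) = √(4.814e+15 · (2/8.493e+11 − 1/5.94965e+12)) m/s ≈ 102.6 m/s = 102.6 m/s.
vₐ = √(GM · (2/rₐ − 1/a)) = √(4.814e+15 · (2/1.105e+13 − 1/5.94965e+12)) m/s ≈ 7.886 m/s = 7.886 m/s.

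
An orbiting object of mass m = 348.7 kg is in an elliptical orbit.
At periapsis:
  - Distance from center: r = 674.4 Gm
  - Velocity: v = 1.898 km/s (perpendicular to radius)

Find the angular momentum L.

Convert to SI: r = 674.4 Gm = 6.744e+11 m; v = 1.898 km/s = 1898 m/s.
Since v is perpendicular to r, L = m · v · r.
L = 348.7 · 1898 · 6.744e+11 kg·m²/s ≈ 4.463e+17 kg·m²/s.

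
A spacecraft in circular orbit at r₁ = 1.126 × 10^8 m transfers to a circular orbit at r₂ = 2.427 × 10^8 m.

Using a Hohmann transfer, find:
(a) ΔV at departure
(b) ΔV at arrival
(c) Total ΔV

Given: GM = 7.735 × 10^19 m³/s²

Transfer semi-major axis: a_t = (r₁ + r₂)/2 = (1.126e+08 + 2.427e+08)/2 = 1.7765e+08 m.
Circular speeds: v₁ = √(GM/r₁) = 828821 m/s, v₂ = √(GM/r₂) = 564541 m/s.
Transfer speeds (vis-viva v² = GM(2/r − 1/a_t)): v₁ᵗ = 968753 m/s, v₂ᵗ = 449450 m/s.
(a) ΔV₁ = |v₁ᵗ − v₁| ≈ 1.399e+05 m/s = 139.9 km/s.
(b) ΔV₂ = |v₂ − v₂ᵗ| ≈ 1.151e+05 m/s = 115.1 km/s.
(c) ΔV_total = ΔV₁ + ΔV₂ ≈ 2.55e+05 m/s = 255 km/s.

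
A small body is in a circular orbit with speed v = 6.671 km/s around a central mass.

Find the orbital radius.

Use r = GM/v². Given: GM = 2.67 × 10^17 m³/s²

Convert to SI: v = 6.671 km/s = 6671 m/s.
For a circular orbit, v² = GM / r, so r = GM / v².
r = 2.67e+17 / (6671)² m ≈ 6e+09 m = 6 Gm.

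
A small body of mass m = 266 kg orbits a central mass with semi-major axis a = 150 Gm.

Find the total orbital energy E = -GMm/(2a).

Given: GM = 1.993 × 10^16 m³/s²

Convert to SI: a = 150 Gm = 1.5e+11 m.
E = −GMm / (2a).
E = −1.993e+16 · 266 / (2 · 1.5e+11) J ≈ -1.767e+07 J = -17.67 MJ.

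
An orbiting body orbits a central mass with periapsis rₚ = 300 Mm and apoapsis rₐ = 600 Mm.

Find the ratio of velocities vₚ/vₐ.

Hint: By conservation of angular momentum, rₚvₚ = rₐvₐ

Convert to SI: rₚ = 300 Mm = 3e+08 m; rₐ = 600 Mm = 6e+08 m.
Conservation of angular momentum gives rₚvₚ = rₐvₐ, so vₚ/vₐ = rₐ/rₚ.
vₚ/vₐ = 6e+08 / 3e+08 ≈ 2.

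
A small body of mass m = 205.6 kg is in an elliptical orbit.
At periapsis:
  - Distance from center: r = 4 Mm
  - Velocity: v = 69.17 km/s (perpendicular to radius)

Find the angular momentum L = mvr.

Convert to SI: r = 4 Mm = 4e+06 m; v = 69.17 km/s = 69170 m/s.
Since v is perpendicular to r, L = m · v · r.
L = 205.6 · 69170 · 4e+06 kg·m²/s ≈ 5.689e+13 kg·m²/s.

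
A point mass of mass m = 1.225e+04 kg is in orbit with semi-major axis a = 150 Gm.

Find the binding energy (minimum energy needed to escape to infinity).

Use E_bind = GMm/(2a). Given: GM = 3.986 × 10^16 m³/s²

Convert to SI: a = 150 Gm = 1.5e+11 m.
Total orbital energy is E = −GMm/(2a); binding energy is E_bind = −E = GMm/(2a).
E_bind = 3.986e+16 · 1.225e+04 / (2 · 1.5e+11) J ≈ 1.628e+09 J = 1.628 GJ.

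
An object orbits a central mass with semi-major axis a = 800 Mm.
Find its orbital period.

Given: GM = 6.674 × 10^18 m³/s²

Convert to SI: a = 800 Mm = 8e+08 m.
Kepler's third law: T = 2π √(a³ / GM).
Substituting a = 8e+08 m and GM = 6.674e+18 m³/s²:
T = 2π √((8e+08)³ / 6.674e+18) s
T ≈ 5.503e+04 s = 15.29 hours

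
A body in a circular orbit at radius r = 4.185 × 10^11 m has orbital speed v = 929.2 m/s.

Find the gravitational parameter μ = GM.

For a circular orbit v² = GM/r, so GM = v² · r.
GM = (929.2)² · 4.185e+11 m³/s² ≈ 3.613e+17 m³/s² = 3.613 × 10^17 m³/s².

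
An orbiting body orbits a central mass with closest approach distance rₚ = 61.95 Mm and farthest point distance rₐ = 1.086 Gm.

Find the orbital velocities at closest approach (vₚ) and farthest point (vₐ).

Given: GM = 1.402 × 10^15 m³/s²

Convert to SI: rₚ = 61.95 Mm = 6.195e+07 m; rₐ = 1.086 Gm = 1.086e+09 m.
Use the vis-viva equation v² = GM(2/r − 1/a) with a = (rₚ + rₐ)/2 = (6.195e+07 + 1.086e+09)/2 = 5.73975e+08 m.
vₚ = √(GM · (2/rₚ − 1/a)) = √(1.402e+15 · (2/6.195e+07 − 1/5.73975e+08)) m/s ≈ 6544 m/s = 6.544 km/s.
vₐ = √(GM · (2/rₐ − 1/a)) = √(1.402e+15 · (2/1.086e+09 − 1/5.73975e+08)) m/s ≈ 373.3 m/s = 373.3 m/s.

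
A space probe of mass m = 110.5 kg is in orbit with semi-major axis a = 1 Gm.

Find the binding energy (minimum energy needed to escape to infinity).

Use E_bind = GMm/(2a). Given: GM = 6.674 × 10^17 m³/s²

Convert to SI: a = 1 Gm = 1e+09 m.
Total orbital energy is E = −GMm/(2a); binding energy is E_bind = −E = GMm/(2a).
E_bind = 6.674e+17 · 110.5 / (2 · 1e+09) J ≈ 3.687e+10 J = 36.87 GJ.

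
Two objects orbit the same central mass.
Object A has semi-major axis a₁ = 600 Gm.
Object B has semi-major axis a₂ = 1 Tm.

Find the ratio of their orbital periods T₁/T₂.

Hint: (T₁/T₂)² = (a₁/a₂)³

Convert to SI: a₁ = 600 Gm = 6e+11 m; a₂ = 1 Tm = 1e+12 m.
From Kepler's third law, (T₁/T₂)² = (a₁/a₂)³, so T₁/T₂ = (a₁/a₂)^(3/2).
a₁/a₂ = 6e+11 / 1e+12 = 0.6.
T₁/T₂ = (0.6)^(3/2) ≈ 0.4648.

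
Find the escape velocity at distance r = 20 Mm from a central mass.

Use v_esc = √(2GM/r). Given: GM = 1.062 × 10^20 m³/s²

Convert to SI: r = 20 Mm = 2e+07 m.
Escape velocity comes from setting total energy to zero: ½v² − GM/r = 0 ⇒ v_esc = √(2GM / r).
v_esc = √(2 · 1.062e+20 / 2e+07) m/s ≈ 3.259e+06 m/s = 3259 km/s.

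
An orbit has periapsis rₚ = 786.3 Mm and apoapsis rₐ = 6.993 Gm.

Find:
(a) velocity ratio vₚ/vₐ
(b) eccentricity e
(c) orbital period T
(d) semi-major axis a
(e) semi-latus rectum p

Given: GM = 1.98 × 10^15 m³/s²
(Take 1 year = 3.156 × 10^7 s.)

Convert to SI: rₚ = 786.3 Mm = 7.863e+08 m; rₐ = 6.993 Gm = 6.993e+09 m.
(a) Conservation of angular momentum (rₚvₚ = rₐvₐ) gives vₚ/vₐ = rₐ/rₚ = 6.993e+09/7.863e+08 ≈ 8.894
(b) e = (rₐ − rₚ)/(rₐ + rₚ) = (6.993e+09 − 7.863e+08)/(6.993e+09 + 7.863e+08) ≈ 0.7978
(c) With a = (rₚ + rₐ)/2 = 3.88965e+09 m, T = 2π √(a³/GM) = 2π √((3.88965e+09)³/1.98e+15) s ≈ 3.425e+07 s
(d) a = (rₚ + rₐ)/2 = (7.863e+08 + 6.993e+09)/2 ≈ 3.89e+09 m
(e) From a = (rₚ + rₐ)/2 = 3.88965e+09 m and e = (rₐ − rₚ)/(rₐ + rₚ) = 0.797848, p = a(1 − e²) = 3.88965e+09 · (1 − (0.797848)²) ≈ 1.414e+09 m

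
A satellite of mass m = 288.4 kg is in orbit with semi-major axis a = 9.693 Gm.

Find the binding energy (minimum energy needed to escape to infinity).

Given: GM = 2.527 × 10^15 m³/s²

Convert to SI: a = 9.693 Gm = 9.693e+09 m.
Total orbital energy is E = −GMm/(2a); binding energy is E_bind = −E = GMm/(2a).
E_bind = 2.527e+15 · 288.4 / (2 · 9.693e+09) J ≈ 3.759e+07 J = 37.59 MJ.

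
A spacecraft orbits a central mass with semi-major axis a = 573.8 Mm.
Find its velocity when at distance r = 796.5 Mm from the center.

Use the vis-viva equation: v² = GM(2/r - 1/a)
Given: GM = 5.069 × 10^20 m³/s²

Convert to SI: a = 573.8 Mm = 5.738e+08 m; r = 796.5 Mm = 7.965e+08 m.
Vis-viva: v = √(GM · (2/r − 1/a)).
2/r − 1/a = 2/7.965e+08 − 1/5.738e+08 = 7.68218e-10 m⁻¹.
v = √(5.069e+20 · 7.68218e-10) m/s ≈ 6.24e+05 m/s = 624 km/s.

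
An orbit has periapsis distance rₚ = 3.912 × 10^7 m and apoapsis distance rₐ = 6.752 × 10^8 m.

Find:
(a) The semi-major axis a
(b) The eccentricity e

(a) a = (rₚ + rₐ) / 2 = (3.912e+07 + 6.752e+08) / 2 ≈ 3.572e+08 m = 3.572 × 10^8 m.
(b) e = (rₐ − rₚ) / (rₐ + rₚ) = (6.752e+08 − 3.912e+07) / (6.752e+08 + 3.912e+07) ≈ 0.8905.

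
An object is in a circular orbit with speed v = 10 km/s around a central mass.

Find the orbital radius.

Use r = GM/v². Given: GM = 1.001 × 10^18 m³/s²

Convert to SI: v = 10 km/s = 10000 m/s.
For a circular orbit, v² = GM / r, so r = GM / v².
r = 1.001e+18 / (10000)² m ≈ 1.001e+10 m = 10.01 Gm.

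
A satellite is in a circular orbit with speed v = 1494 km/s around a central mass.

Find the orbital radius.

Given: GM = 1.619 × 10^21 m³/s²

Convert to SI: v = 1494 km/s = 1.494e+06 m/s.
For a circular orbit, v² = GM / r, so r = GM / v².
r = 1.619e+21 / (1.494e+06)² m ≈ 7.253e+08 m = 7.253 × 10^8 m.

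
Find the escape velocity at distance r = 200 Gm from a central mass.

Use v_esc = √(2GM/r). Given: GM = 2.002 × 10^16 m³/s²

Convert to SI: r = 200 Gm = 2e+11 m.
Escape velocity comes from setting total energy to zero: ½v² − GM/r = 0 ⇒ v_esc = √(2GM / r).
v_esc = √(2 · 2.002e+16 / 2e+11) m/s ≈ 447.4 m/s = 447.4 m/s.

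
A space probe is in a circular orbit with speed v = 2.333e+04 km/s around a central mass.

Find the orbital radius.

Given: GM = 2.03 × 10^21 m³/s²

Convert to SI: v = 2.333e+04 km/s = 2.333e+07 m/s.
For a circular orbit, v² = GM / r, so r = GM / v².
r = 2.03e+21 / (2.333e+07)² m ≈ 3.73e+06 m = 3.73 Mm.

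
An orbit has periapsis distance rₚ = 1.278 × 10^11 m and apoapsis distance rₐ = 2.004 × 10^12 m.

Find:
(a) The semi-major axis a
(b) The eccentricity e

(a) a = (rₚ + rₐ) / 2 = (1.278e+11 + 2.004e+12) / 2 ≈ 1.066e+12 m = 1.066 × 10^12 m.
(b) e = (rₐ − rₚ) / (rₐ + rₚ) = (2.004e+12 − 1.278e+11) / (2.004e+12 + 1.278e+11) ≈ 0.8801.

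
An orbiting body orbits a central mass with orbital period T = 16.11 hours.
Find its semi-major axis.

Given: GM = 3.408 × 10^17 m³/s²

Convert to SI: T = 16.11 hours = 57996 s.
Invert Kepler's third law: a = (GM · T² / (4π²))^(1/3).
Substituting T = 57996 s and GM = 3.408e+17 m³/s²:
a = (3.408e+17 · (57996)² / (4π²))^(1/3) m
a ≈ 3.074e+08 m = 307.4 Mm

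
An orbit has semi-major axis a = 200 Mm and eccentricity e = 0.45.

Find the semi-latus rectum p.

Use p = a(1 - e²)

Convert to SI: a = 200 Mm = 2e+08 m.
p = a (1 − e²).
p = 2e+08 · (1 − (0.45)²) = 2e+08 · 0.7975 ≈ 1.595e+08 m = 159.5 Mm.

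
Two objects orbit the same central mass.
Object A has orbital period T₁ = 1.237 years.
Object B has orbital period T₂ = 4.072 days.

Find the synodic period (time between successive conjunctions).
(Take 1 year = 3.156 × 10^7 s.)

Convert to SI: T₁ = 1.237 years = 3.90397e+07 s; T₂ = 4.072 days = 351821 s.
T_syn = |T₁ · T₂ / (T₁ − T₂)|.
T_syn = |3.90397e+07 · 351821 / (3.90397e+07 − 351821)| s ≈ 3.55e+05 s = 4.109 days.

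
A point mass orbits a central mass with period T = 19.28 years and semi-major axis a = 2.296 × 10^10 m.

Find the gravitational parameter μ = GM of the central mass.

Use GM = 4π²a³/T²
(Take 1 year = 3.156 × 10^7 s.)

Convert to SI: T = 19.28 years = 6.08477e+08 s.
GM = 4π² · a³ / T².
GM = 4π² · (2.296e+10)³ / (6.08477e+08)² m³/s² ≈ 1.291e+15 m³/s² = 1.291 × 10^15 m³/s².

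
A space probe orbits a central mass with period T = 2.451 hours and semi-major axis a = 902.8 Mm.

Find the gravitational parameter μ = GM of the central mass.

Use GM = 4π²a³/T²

Convert to SI: T = 2.451 hours = 8823.6 s; a = 902.8 Mm = 9.028e+08 m.
GM = 4π² · a³ / T².
GM = 4π² · (9.028e+08)³ / (8823.6)² m³/s² ≈ 3.731e+20 m³/s² = 3.731 × 10^20 m³/s².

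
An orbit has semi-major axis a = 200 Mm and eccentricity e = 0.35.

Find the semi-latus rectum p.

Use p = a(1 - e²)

Convert to SI: a = 200 Mm = 2e+08 m.
p = a (1 − e²).
p = 2e+08 · (1 − (0.35)²) = 2e+08 · 0.8775 ≈ 1.755e+08 m = 175.5 Mm.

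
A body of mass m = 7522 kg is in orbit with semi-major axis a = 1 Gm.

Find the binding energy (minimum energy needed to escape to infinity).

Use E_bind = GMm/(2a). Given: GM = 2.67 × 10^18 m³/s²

Convert to SI: a = 1 Gm = 1e+09 m.
Total orbital energy is E = −GMm/(2a); binding energy is E_bind = −E = GMm/(2a).
E_bind = 2.67e+18 · 7522 / (2 · 1e+09) J ≈ 1.004e+13 J = 10.04 TJ.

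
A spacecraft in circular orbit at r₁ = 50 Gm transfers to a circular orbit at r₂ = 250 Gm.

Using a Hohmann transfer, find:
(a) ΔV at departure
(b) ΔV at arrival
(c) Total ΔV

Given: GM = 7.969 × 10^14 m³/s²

Convert to SI: r₁ = 50 Gm = 5e+10 m; r₂ = 250 Gm = 2.5e+11 m.
Transfer semi-major axis: a_t = (r₁ + r₂)/2 = (5e+10 + 2.5e+11)/2 = 1.5e+11 m.
Circular speeds: v₁ = √(GM/r₁) = 126.246 m/s, v₂ = √(GM/r₂) = 56.4588 m/s.
Transfer speeds (vis-viva v² = GM(2/r − 1/a_t)): v₁ᵗ = 162.983 m/s, v₂ᵗ = 32.5965 m/s.
(a) ΔV₁ = |v₁ᵗ − v₁| ≈ 36.74 m/s = 36.74 m/s.
(b) ΔV₂ = |v₂ − v₂ᵗ| ≈ 23.86 m/s = 23.86 m/s.
(c) ΔV_total = ΔV₁ + ΔV₂ ≈ 60.6 m/s = 60.6 m/s.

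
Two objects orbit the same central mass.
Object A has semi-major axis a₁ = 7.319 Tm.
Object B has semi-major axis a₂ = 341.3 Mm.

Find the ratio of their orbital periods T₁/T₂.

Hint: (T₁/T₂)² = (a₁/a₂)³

Convert to SI: a₁ = 7.319 Tm = 7.319e+12 m; a₂ = 341.3 Mm = 3.413e+08 m.
From Kepler's third law, (T₁/T₂)² = (a₁/a₂)³, so T₁/T₂ = (a₁/a₂)^(3/2).
a₁/a₂ = 7.319e+12 / 3.413e+08 = 21444.5.
T₁/T₂ = (21444.5)^(3/2) ≈ 3.14e+06.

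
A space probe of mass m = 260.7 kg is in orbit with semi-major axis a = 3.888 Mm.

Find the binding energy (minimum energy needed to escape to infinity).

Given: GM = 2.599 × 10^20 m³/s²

Convert to SI: a = 3.888 Mm = 3.888e+06 m.
Total orbital energy is E = −GMm/(2a); binding energy is E_bind = −E = GMm/(2a).
E_bind = 2.599e+20 · 260.7 / (2 · 3.888e+06) J ≈ 8.713e+15 J = 8.713 PJ.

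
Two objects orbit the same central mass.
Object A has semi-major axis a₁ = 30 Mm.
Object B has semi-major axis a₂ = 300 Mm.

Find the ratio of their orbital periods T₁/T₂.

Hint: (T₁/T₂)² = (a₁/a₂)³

Convert to SI: a₁ = 30 Mm = 3e+07 m; a₂ = 300 Mm = 3e+08 m.
From Kepler's third law, (T₁/T₂)² = (a₁/a₂)³, so T₁/T₂ = (a₁/a₂)^(3/2).
a₁/a₂ = 3e+07 / 3e+08 = 0.1.
T₁/T₂ = (0.1)^(3/2) ≈ 0.03162.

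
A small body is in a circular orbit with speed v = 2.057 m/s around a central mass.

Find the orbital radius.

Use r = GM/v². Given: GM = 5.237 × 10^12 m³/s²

For a circular orbit, v² = GM / r, so r = GM / v².
r = 5.237e+12 / (2.057)² m ≈ 1.238e+12 m = 1.238 Tm.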